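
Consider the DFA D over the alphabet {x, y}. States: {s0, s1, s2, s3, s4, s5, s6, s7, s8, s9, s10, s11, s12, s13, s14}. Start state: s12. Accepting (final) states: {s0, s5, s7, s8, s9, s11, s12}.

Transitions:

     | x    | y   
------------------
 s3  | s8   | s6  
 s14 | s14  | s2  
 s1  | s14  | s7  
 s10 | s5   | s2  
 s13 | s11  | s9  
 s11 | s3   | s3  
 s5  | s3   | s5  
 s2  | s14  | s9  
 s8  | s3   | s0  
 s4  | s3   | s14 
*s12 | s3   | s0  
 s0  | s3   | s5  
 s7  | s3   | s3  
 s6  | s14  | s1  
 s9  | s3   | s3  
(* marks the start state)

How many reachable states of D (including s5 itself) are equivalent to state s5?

4

First remove the unreachable states {s4,s10,s11,s13}; 11 states remain.
P0 = {s0,s5,s7,s8,s9,s12} | {s1,s2,s3,s6,s14}.
Split {s0,s5,s7,s8,s9,s12} by δ(·,y) → {s0,s5,s8,s12} and {s7,s9}.
Split {s1,s2,s3,s6,s14} by δ(·,x) → {s1,s2,s6,s14} and {s3}.
Refine {s1,s2,s6,s14} on symbol y: members go to different blocks, giving {s1,s2} and {s6,s14}.
The partition is now stable with 5 blocks: {s0,s5,s8,s12} | {s1,s2} | {s7,s9} | {s3} | {s6,s14}.
The equivalence class containing s5 is {s0,s5,s8,s12}, of size 4.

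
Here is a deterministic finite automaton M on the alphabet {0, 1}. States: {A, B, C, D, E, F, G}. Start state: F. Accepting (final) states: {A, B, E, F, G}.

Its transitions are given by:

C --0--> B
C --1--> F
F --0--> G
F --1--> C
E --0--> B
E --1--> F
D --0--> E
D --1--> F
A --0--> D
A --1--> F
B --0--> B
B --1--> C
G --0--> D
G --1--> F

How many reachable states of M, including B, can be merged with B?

1

States {A} cannot be reached from the start state, so discard them.
Initial partition by acceptance: {B,E,F,G} | {C,D}.
Split {B,E,F,G} by δ(·,0) → {B,E,F} and {G}.
Refine {B,E,F} on symbol 0: members go to different blocks, giving {B,E} and {F}.
Refine {B,E} on symbol 1: members go to different blocks, giving {B} and {E}.
Refine {C,D} on symbol 0: members go to different blocks, giving {C} and {D}.
Stable partition: {B} | {C} | {G} | {F} | {E} | {D} — 6 equivalence classes.
State B belongs to the block {B}, which has 1 states.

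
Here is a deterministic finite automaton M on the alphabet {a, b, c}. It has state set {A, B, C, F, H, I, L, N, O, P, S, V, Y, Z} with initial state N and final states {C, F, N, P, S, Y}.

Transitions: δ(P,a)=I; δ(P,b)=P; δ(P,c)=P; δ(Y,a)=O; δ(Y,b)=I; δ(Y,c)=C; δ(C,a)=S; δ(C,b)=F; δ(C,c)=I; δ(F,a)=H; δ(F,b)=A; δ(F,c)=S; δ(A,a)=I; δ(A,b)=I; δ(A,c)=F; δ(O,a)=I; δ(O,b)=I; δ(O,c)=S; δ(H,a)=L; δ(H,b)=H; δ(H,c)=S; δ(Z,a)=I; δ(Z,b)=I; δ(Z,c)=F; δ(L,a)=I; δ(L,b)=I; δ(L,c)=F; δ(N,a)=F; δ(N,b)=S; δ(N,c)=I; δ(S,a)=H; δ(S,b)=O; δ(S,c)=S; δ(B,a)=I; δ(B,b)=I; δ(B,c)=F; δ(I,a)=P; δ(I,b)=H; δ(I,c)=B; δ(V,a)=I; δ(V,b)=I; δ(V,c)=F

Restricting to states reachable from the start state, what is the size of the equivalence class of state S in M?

2

First remove the unreachable states {C,V,Y,Z}; 10 states remain.
P0 = {F,N,P,S} | {A,B,H,I,L,O}.
On input a, block {F,N,P,S} splits into {F,P,S} and {N}.
Refine {F,P,S} on symbol b: members go to different blocks, giving {F,S} and {P}.
Refine {A,B,H,I,L,O} on symbol a: members go to different blocks, giving {A,B,H,L,O} and {I}.
Split {A,B,H,L,O} by δ(·,a) → {A,B,L,O} and {H}.
No further refinement is possible. Final partition (6 blocks): {F,S} | {A,B,L,O} | {N} | {P} | {I} | {H}.
The equivalence class containing S is {F,S}, of size 2.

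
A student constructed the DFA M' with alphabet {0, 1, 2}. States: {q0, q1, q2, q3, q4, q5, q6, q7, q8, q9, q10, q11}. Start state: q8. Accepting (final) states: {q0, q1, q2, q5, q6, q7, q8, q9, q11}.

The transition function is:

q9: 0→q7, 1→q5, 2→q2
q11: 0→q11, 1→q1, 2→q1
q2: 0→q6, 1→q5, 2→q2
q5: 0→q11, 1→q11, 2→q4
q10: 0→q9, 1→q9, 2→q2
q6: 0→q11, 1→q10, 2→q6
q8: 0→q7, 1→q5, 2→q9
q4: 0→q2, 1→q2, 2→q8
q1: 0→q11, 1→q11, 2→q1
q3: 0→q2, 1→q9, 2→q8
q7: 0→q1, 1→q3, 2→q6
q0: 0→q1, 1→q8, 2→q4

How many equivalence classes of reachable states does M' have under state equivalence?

5

Reachable states from the start: {q1,q2,q3,q4,q5,q6,q7,q8,q9,q10,q11}. Unreachable: {q0} — drop them.
Initial partition by acceptance: {q1,q2,q5,q6,q7,q8,q9,q11} | {q3,q4,q10}.
Refine {q1,q2,q5,q6,q7,q8,q9,q11} on symbol 1: members go to different blocks, giving {q1,q2,q5,q8,q9,q11} and {q6,q7}.
Split {q1,q2,q5,q8,q9,q11} by δ(·,0) → {q1,q5,q11} and {q2,q8,q9}.
On input 2, block {q1,q5,q11} splits into {q1,q11} and {q5}.
The partition is now stable with 5 blocks: {q1,q11} | {q3,q4,q10} | {q6,q7} | {q2,q8,q9} | {q5}.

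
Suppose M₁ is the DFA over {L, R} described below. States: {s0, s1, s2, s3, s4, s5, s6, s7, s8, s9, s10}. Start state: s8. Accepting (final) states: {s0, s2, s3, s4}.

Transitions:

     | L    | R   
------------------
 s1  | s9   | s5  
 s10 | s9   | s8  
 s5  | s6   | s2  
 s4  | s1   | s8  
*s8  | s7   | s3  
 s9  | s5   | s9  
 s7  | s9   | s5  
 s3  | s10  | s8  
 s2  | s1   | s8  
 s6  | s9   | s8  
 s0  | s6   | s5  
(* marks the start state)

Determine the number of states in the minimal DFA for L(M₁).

Reachable states from the start: {s1,s2,s3,s5,s6,s7,s8,s9,s10}. Unreachable: {s0,s4} — drop them.
P0 = {s2,s3} | {s1,s5,s6,s7,s8,s9,s10}.
On input R, block {s1,s5,s6,s7,s8,s9,s10} splits into {s1,s6,s7,s9,s10} and {s5,s8}.
Refine {s1,s6,s7,s9,s10} on symbol L: members go to different blocks, giving {s1,s6,s7,s10} and {s9}.
No further refinement is possible. Final partition (4 blocks): {s2,s3} | {s1,s6,s7,s10} | {s5,s8} | {s9}.

4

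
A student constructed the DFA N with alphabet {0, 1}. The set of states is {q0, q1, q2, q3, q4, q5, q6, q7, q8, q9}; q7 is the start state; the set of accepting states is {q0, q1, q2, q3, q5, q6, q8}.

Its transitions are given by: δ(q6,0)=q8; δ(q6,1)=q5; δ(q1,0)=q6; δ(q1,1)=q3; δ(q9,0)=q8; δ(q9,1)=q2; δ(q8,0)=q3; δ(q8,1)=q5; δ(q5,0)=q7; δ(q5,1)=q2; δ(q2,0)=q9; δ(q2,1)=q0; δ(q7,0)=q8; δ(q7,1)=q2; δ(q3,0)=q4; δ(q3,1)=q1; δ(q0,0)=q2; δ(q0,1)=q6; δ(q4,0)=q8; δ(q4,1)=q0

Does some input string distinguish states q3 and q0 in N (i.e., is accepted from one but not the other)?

P0 = {q0,q1,q2,q3,q5,q6,q8} | {q4,q7,q9}.
On input 0, block {q0,q1,q2,q3,q5,q6,q8} splits into {q0,q1,q6,q8} and {q2,q3,q5}.
Split {q0,q1,q6,q8} by δ(·,0) → {q0,q8} and {q1,q6}.
Refine {q0,q8} on symbol 1: members go to different blocks, giving {q0} and {q8}.
Refine {q4,q7,q9} on symbol 1: members go to different blocks, giving {q7,q9} and {q4}.
Split {q2,q3,q5} by δ(·,0) → {q2,q5} and {q3}.
On input 1, block {q2,q5} splits into {q2} and {q5}.
Refine {q1,q6} on symbol 0: members go to different blocks, giving {q1} and {q6}.
No further refinement is possible. Final partition (9 blocks): {q0} | {q7,q9} | {q2} | {q1} | {q8} | {q4} | {q3} | {q5} | {q6}.
q3 and q0 end up in different blocks, so they are distinguishable. For instance, the string '0' is accepted from only q0.

Yes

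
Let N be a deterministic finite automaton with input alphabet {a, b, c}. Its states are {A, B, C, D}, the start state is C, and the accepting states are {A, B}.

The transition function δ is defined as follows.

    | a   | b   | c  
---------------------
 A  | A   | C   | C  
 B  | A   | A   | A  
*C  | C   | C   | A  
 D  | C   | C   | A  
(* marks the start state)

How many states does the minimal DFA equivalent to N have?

Reachable states from the start: {A,C}. Unreachable: {B,D} — drop them.
Initial partition by acceptance: {A} | {C}.
The partition is now stable with 2 blocks: {A} | {C}.

2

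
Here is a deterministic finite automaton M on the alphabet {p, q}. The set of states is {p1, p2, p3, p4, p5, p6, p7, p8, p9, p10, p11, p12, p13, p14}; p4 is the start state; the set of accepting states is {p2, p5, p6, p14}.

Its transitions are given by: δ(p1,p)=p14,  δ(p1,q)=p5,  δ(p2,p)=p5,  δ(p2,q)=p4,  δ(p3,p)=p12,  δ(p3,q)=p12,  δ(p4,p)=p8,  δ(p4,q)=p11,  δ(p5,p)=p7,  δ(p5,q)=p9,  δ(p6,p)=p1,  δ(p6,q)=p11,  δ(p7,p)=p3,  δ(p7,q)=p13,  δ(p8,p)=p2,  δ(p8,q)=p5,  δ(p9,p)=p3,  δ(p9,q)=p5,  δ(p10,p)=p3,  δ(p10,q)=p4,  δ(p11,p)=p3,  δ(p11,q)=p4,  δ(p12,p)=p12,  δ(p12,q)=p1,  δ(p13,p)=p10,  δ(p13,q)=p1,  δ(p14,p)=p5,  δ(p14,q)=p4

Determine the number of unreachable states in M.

Starting at p4 and following transitions, the reachable set is {p1, p2, p3, p4, p5, p7, p8, p9, p10, p11, p12, p13, p14}. That leaves p6 unreachable — 1 in total.

1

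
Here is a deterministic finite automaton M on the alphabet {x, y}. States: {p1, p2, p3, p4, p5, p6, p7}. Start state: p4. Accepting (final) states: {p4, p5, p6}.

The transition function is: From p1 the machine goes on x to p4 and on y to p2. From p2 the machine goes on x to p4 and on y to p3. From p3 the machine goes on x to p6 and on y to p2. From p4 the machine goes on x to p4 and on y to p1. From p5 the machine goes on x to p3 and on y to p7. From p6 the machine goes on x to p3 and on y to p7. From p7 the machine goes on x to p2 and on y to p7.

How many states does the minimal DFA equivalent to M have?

6

First remove the unreachable states {p5}; 6 states remain.
Initial partition by acceptance: {p4,p6} | {p1,p2,p3,p7}.
Refine {p4,p6} on symbol x: members go to different blocks, giving {p4} and {p6}.
Refine {p1,p2,p3,p7} on symbol x: members go to different blocks, giving {p1,p2} and {p3} and {p7}.
On input y, block {p1,p2} splits into {p1} and {p2}.
Stable partition: {p4} | {p1} | {p6} | {p3} | {p7} | {p2} — 6 equivalence classes.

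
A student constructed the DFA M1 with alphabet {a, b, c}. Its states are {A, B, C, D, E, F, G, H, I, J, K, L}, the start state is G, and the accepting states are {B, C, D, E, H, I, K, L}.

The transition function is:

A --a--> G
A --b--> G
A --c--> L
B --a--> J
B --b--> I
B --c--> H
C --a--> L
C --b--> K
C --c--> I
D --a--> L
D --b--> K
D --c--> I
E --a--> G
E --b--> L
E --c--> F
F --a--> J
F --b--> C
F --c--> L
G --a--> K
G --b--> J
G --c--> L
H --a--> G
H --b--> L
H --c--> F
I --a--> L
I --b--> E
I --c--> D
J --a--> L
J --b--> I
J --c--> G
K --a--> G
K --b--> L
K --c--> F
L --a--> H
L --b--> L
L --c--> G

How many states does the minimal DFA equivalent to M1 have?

Reachable states from the start: {C,D,E,F,G,H,I,J,K,L}. Unreachable: {A,B} — drop them.
Start with accepting vs non-accepting: {C,D,E,H,I,K,L} | {F,G,J}.
Split {C,D,E,H,I,K,L} by δ(·,a) → {C,D,I,L} and {E,H,K}.
On input a, block {C,D,I,L} splits into {C,D,I} and {L}.
On input a, block {F,G,J} splits into {F} and {G} and {J}.
Stable partition: {C,D,I} | {F} | {E,H,K} | {L} | {G} | {J} — 6 equivalence classes.

6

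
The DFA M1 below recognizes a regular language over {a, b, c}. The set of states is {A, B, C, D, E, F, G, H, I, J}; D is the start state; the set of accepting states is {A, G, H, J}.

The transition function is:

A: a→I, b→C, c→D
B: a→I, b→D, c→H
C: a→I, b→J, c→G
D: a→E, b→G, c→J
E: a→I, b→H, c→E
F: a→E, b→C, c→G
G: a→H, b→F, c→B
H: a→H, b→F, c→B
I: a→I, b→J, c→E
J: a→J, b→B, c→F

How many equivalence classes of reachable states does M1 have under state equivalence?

First remove the unreachable states {A}; 9 states remain.
P0 = {G,H,J} | {B,C,D,E,F,I}.
Refine {B,C,D,E,F,I} on symbol b: members go to different blocks, giving {C,D,E,I} and {B,F}.
Split {C,D,E,I} by δ(·,c) → {C,D} and {E,I}.
No further refinement is possible. Final partition (4 blocks): {G,H,J} | {C,D} | {B,F} | {E,I}.

4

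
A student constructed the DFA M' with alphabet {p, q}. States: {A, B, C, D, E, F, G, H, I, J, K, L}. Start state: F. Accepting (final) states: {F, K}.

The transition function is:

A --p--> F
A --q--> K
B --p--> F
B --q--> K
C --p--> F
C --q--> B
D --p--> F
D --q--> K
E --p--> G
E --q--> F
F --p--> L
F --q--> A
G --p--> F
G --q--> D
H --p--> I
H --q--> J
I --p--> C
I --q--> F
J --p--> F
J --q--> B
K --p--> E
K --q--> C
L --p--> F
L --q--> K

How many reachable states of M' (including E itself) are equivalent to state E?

1

States {H,I,J} cannot be reached from the start state, so discard them.
Start with accepting vs non-accepting: {F,K} | {A,B,C,D,E,G,L}.
Split {A,B,C,D,E,G,L} by δ(·,p) → {A,B,C,D,G,L} and {E}.
On input p, block {F,K} splits into {F} and {K}.
Refine {A,B,C,D,G,L} on symbol q: members go to different blocks, giving {A,B,D,L} and {C,G}.
Stable partition: {F} | {A,B,D,L} | {E} | {K} | {C,G} — 5 equivalence classes.
State E belongs to the block {E}, which has 1 states.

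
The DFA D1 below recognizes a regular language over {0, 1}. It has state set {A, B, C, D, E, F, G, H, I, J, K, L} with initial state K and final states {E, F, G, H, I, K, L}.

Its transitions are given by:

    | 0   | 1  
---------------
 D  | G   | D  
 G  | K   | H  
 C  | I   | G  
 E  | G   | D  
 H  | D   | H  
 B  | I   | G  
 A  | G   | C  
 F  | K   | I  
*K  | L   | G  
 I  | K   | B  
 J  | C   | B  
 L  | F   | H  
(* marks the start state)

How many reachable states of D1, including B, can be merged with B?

1

First remove the unreachable states {A,C,E,J}; 8 states remain.
P0 = {F,G,H,I,K,L} | {B,D}.
On input 0, block {F,G,H,I,K,L} splits into {F,G,I,K,L} and {H}.
On input 1, block {F,G,I,K,L} splits into {F,K} and {G,L} and {I}.
On input 0, block {F,K} splits into {F} and {K}.
Refine {B,D} on symbol 0: members go to different blocks, giving {B} and {D}.
Split {G,L} by δ(·,0) → {G} and {L}.
Stable partition: {F} | {B} | {H} | {G} | {I} | {K} | {D} | {L} — 8 equivalence classes.
State B belongs to the block {B}, which has 1 states.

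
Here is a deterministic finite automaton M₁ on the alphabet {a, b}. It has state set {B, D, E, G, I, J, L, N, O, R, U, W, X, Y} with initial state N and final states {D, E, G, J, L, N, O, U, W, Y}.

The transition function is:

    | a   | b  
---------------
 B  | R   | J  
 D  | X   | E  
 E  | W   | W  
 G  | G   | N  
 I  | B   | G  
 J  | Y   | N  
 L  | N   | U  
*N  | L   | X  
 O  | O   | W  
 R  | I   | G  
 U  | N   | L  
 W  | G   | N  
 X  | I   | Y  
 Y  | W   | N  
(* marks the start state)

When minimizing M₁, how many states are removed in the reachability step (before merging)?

No path from N leads to D, E, O; the other 11 states are all reachable.

3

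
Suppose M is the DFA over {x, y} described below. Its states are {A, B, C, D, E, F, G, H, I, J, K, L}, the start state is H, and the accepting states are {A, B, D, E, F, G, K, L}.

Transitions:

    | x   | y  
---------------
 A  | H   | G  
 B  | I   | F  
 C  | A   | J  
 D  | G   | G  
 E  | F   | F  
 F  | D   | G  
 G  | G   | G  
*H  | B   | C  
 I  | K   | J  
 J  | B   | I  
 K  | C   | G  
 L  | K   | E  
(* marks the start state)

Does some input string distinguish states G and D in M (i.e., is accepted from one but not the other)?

No

Reachable states from the start: {A,B,C,D,F,G,H,I,J,K}. Unreachable: {E,L} — drop them.
Initial partition by acceptance: {A,B,D,F,G,K} | {C,H,I,J}.
Refine {A,B,D,F,G,K} on symbol x: members go to different blocks, giving {A,B,K} and {D,F,G}.
No further refinement is possible. Final partition (3 blocks): {A,B,K} | {C,H,I,J} | {D,F,G}.
G and D lie in the same block of the stable partition, so they are equivalent — no string distinguishes them.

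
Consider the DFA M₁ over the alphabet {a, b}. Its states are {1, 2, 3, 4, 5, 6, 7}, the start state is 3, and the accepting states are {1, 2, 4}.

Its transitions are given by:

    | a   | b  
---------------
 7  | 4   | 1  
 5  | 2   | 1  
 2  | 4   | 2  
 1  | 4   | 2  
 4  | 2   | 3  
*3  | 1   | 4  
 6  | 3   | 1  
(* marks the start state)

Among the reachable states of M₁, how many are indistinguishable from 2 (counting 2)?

2

Reachable states from the start: {1,2,3,4}. Unreachable: {5,6,7} — drop them.
P0 = {1,2,4} | {3}.
Refine {1,2,4} on symbol b: members go to different blocks, giving {1,2} and {4}.
The partition is now stable with 3 blocks: {1,2} | {3} | {4}.
State 2 belongs to the block {1,2}, which has 2 states.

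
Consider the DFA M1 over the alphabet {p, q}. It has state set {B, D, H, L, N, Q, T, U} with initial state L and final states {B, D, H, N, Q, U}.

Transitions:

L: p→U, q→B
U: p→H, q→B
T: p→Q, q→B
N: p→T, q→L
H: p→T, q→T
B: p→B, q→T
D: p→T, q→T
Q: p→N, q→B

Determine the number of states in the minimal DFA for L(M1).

4

First remove the unreachable states {D}; 7 states remain.
Initial partition by acceptance: {B,H,N,Q,U} | {L,T}.
On input p, block {B,H,N,Q,U} splits into {B,Q,U} and {H,N}.
Split {B,Q,U} by δ(·,p) → {Q,U} and {B}.
No further refinement is possible. Final partition (4 blocks): {Q,U} | {L,T} | {H,N} | {B}.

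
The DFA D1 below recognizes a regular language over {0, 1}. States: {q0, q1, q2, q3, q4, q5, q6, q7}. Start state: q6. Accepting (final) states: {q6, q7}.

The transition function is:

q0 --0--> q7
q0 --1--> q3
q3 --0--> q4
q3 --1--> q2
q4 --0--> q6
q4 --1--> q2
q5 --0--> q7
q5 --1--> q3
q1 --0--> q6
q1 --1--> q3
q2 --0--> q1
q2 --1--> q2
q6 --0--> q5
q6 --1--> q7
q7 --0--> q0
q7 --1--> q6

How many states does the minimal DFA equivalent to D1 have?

Every state is reachable, so we keep all 8.
Initial partition by acceptance: {q6,q7} | {q0,q1,q2,q3,q4,q5}.
Split {q0,q1,q2,q3,q4,q5} by δ(·,0) → {q0,q1,q4,q5} and {q2,q3}.
Stable partition: {q6,q7} | {q0,q1,q4,q5} | {q2,q3} — 3 equivalence classes.

3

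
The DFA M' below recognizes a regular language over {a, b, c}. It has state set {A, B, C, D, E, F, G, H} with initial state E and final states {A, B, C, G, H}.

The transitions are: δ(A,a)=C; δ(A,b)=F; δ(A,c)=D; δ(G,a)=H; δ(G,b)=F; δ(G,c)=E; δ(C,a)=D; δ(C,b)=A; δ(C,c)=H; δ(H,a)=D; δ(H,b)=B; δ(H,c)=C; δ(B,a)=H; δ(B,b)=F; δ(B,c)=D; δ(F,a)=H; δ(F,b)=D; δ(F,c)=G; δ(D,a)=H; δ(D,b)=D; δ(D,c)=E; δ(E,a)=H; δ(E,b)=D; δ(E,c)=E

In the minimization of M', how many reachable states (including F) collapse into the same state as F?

All states are reachable from the start state.
P0 = {A,B,C,G,H} | {D,E,F}.
On input a, block {A,B,C,G,H} splits into {A,B,G} and {C,H}.
Refine {D,E,F} on symbol c: members go to different blocks, giving {D,E} and {F}.
Stable partition: {A,B,G} | {D,E} | {C,H} | {F} — 4 equivalence classes.
The equivalence class containing F is {F}, of size 1.

1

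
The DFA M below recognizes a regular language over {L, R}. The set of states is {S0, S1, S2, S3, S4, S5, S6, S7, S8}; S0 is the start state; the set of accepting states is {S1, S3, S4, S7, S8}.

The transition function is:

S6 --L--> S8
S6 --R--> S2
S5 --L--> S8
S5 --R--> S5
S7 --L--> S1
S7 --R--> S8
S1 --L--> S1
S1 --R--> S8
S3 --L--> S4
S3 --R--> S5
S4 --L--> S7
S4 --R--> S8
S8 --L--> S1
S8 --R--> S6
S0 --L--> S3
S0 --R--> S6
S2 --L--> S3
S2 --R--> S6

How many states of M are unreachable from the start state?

A breadth-first search from the start state visits every state.

0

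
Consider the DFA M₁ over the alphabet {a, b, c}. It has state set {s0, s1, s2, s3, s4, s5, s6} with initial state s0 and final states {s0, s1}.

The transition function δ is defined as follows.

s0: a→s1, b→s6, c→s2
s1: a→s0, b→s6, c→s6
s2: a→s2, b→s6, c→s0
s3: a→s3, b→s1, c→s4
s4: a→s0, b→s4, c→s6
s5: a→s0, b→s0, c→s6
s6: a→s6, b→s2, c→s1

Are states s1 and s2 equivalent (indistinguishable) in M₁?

States {s3,s4,s5} cannot be reached from the start state, so discard them.
P0 = {s0,s1} | {s2,s6}.
The partition is now stable with 2 blocks: {s0,s1} | {s2,s6}.
s1 and s2 end up in different blocks, so they are distinguishable. For instance, the string 'ε' is accepted from only s1.

No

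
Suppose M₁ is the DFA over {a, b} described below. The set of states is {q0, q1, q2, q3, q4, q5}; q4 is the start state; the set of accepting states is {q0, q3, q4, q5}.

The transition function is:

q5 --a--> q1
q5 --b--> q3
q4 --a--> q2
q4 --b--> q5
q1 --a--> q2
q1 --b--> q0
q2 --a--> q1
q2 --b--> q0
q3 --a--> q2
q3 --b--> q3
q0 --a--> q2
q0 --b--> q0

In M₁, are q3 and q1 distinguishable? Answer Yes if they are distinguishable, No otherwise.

Yes

P0 = {q0,q3,q4,q5} | {q1,q2}.
No further refinement is possible. Final partition (2 blocks): {q0,q3,q4,q5} | {q1,q2}.
q3 and q1 end up in different blocks, so they are distinguishable. For instance, the string 'ε' is accepted from only q3.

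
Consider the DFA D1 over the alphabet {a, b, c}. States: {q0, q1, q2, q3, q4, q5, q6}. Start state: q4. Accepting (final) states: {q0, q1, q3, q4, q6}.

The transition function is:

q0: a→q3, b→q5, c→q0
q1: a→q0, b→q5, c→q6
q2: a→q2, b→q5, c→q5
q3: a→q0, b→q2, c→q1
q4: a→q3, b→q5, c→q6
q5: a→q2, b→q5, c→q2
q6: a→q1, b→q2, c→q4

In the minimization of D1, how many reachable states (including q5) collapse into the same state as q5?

2

Initial partition by acceptance: {q0,q1,q3,q4,q6} | {q2,q5}.
Stable partition: {q0,q1,q3,q4,q6} | {q2,q5} — 2 equivalence classes.
The equivalence class containing q5 is {q2,q5}, of size 2.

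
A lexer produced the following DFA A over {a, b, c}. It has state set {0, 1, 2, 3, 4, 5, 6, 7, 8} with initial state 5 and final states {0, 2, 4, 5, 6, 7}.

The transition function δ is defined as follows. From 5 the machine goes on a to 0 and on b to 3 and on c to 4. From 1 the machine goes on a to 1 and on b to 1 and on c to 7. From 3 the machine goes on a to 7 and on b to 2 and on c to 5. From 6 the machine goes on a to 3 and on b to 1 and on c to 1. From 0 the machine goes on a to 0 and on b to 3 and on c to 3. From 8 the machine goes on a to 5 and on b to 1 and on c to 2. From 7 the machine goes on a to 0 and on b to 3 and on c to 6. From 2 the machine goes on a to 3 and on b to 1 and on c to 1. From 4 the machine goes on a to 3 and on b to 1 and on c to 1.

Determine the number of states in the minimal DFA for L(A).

5

Reachable states from the start: {0,1,2,3,4,5,6,7}. Unreachable: {8} — drop them.
Start with accepting vs non-accepting: {0,2,4,5,6,7} | {1,3}.
Refine {0,2,4,5,6,7} on symbol a: members go to different blocks, giving {0,5,7} and {2,4,6}.
Split {0,5,7} by δ(·,c) → {5,7} and {0}.
On input a, block {1,3} splits into {1} and {3}.
The partition is now stable with 5 blocks: {5,7} | {1} | {2,4,6} | {0} | {3}.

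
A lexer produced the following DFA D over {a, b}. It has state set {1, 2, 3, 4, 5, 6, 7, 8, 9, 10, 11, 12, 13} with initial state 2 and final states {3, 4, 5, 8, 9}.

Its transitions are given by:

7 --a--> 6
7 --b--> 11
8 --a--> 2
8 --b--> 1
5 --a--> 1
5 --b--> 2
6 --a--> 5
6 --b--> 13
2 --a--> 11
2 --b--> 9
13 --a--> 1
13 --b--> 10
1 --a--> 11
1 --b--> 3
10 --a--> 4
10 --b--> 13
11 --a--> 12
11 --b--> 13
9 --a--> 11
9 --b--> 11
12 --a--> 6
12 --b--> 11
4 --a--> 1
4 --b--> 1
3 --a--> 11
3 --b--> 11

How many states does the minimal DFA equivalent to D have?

7

First remove the unreachable states {7,8}; 11 states remain.
P0 = {3,4,5,9} | {1,2,6,10,11,12,13}.
Refine {1,2,6,10,11,12,13} on symbol a: members go to different blocks, giving {1,2,11,12,13} and {6,10}.
On input a, block {1,2,11,12,13} splits into {1,2,11,13} and {12}.
On input a, block {1,2,11,13} splits into {1,2,13} and {11}.
On input a, block {3,4,5,9} splits into {3,9} and {4,5}.
Split {1,2,13} by δ(·,a) → {1,2} and {13}.
Stable partition: {3,9} | {1,2} | {6,10} | {12} | {11} | {4,5} | {13} — 7 equivalence classes.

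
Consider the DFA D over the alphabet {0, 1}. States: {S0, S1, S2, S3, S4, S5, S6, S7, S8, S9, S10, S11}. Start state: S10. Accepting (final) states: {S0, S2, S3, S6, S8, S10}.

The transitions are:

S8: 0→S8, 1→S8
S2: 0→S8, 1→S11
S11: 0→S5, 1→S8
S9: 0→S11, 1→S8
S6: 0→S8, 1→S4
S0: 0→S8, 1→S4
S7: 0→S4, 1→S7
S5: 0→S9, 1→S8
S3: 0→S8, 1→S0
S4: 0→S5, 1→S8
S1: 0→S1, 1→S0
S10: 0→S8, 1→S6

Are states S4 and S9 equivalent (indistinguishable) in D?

Yes

States {S0,S1,S2,S3,S7} cannot be reached from the start state, so discard them.
Start with accepting vs non-accepting: {S6,S8,S10} | {S4,S5,S9,S11}.
Split {S6,S8,S10} by δ(·,1) → {S8,S10} and {S6}.
Refine {S8,S10} on symbol 1: members go to different blocks, giving {S8} and {S10}.
The partition is now stable with 4 blocks: {S8} | {S4,S5,S9,S11} | {S6} | {S10}.
S4 and S9 lie in the same block of the stable partition, so they are equivalent — no string distinguishes them.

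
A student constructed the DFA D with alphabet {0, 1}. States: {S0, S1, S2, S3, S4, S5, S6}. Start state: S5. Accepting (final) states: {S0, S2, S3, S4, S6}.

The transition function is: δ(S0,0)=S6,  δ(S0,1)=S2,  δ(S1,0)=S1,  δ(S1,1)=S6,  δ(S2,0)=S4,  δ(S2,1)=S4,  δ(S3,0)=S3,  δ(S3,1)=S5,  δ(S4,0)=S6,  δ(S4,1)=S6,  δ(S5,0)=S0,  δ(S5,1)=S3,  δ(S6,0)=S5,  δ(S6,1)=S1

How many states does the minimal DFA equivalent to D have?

7

Start with accepting vs non-accepting: {S0,S2,S3,S4,S6} | {S1,S5}.
Refine {S0,S2,S3,S4,S6} on symbol 0: members go to different blocks, giving {S0,S2,S3,S4} and {S6}.
Split {S0,S2,S3,S4} by δ(·,0) → {S0,S4} and {S2,S3}.
Split {S0,S4} by δ(·,1) → {S0} and {S4}.
Refine {S1,S5} on symbol 0: members go to different blocks, giving {S1} and {S5}.
On input 0, block {S2,S3} splits into {S2} and {S3}.
The partition is now stable with 7 blocks: {S0} | {S1} | {S6} | {S2} | {S4} | {S5} | {S3}.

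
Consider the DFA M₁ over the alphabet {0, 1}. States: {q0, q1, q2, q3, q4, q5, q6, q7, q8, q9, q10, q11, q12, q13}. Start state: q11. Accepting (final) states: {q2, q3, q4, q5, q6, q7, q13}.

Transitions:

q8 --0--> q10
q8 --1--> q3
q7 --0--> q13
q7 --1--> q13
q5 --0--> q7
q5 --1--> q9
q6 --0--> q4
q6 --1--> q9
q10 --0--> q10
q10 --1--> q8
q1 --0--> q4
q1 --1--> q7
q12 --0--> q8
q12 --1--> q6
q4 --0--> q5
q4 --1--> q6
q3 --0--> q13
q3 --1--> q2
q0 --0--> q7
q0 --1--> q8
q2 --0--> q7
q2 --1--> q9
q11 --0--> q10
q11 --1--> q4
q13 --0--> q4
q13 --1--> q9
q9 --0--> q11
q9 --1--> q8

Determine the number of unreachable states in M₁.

3

BFS from q11 reaches {q2, q3, q4, q5, q6, q7, q8, q9, q10, q11, q13}; the 3 state(s) q0, q1, q12 are never visited.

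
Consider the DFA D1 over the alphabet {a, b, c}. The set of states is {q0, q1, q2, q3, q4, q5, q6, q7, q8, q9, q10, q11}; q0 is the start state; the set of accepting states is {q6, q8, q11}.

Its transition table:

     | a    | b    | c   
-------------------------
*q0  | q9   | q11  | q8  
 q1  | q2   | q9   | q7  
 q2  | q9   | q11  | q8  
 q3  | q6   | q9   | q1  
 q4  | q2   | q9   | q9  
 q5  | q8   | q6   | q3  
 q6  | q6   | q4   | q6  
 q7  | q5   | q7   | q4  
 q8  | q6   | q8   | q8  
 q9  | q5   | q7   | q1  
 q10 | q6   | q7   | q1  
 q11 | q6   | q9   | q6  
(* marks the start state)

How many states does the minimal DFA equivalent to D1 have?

8

Reachable states from the start: {q0,q1,q2,q3,q4,q5,q6,q7,q8,q9,q11}. Unreachable: {q10} — drop them.
Initial partition by acceptance: {q6,q8,q11} | {q0,q1,q2,q3,q4,q5,q7,q9}.
On input b, block {q6,q8,q11} splits into {q6,q11} and {q8}.
Refine {q0,q1,q2,q3,q4,q5,q7,q9} on symbol a: members go to different blocks, giving {q0,q1,q2,q4,q7,q9} and {q3} and {q5}.
Split {q0,q1,q2,q4,q7,q9} by δ(·,a) → {q0,q1,q2,q4} and {q7,q9}.
Split {q6,q11} by δ(·,b) → {q6} and {q11}.
On input a, block {q0,q1,q2,q4} splits into {q0,q2} and {q1,q4}.
Stable partition: {q6} | {q0,q2} | {q8} | {q3} | {q5} | {q7,q9} | {q11} | {q1,q4} — 8 equivalence classes.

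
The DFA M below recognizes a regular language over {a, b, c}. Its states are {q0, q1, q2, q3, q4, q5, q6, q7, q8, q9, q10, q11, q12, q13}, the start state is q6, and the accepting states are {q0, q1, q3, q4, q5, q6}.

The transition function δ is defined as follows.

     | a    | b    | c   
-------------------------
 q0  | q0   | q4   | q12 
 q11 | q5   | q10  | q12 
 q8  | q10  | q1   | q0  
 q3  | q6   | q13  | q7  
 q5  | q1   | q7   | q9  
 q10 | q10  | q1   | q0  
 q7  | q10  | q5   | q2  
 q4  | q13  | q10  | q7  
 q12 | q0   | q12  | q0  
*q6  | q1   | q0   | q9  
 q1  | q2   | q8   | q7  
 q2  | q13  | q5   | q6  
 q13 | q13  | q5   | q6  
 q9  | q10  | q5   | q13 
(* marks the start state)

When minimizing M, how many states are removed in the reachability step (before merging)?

2

No path from q6 leads to q3, q11; the other 12 states are all reachable.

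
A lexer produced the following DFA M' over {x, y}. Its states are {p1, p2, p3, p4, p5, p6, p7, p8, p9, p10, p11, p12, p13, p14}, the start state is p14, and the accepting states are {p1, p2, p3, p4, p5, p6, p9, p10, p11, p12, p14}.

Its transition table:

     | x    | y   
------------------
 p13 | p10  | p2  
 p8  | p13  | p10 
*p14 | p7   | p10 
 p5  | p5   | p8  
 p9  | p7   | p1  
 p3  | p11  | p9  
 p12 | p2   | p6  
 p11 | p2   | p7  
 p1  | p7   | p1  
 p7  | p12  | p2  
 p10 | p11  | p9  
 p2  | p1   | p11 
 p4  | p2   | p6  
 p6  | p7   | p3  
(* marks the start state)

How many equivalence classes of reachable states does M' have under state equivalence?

7

States {p4,p5,p8,p13} cannot be reached from the start state, so discard them.
P0 = {p1,p2,p3,p6,p9,p10,p11,p12,p14} | {p7}.
Split {p1,p2,p3,p6,p9,p10,p11,p12,p14} by δ(·,x) → {p2,p3,p10,p11,p12} and {p1,p6,p9,p14}.
Refine {p2,p3,p10,p11,p12} on symbol x: members go to different blocks, giving {p3,p10,p11,p12} and {p2}.
Split {p3,p10,p11,p12} by δ(·,x) → {p3,p10} and {p11,p12}.
Refine {p1,p6,p9,p14} on symbol y: members go to different blocks, giving {p1,p9} and {p6,p14}.
Refine {p11,p12} on symbol y: members go to different blocks, giving {p11} and {p12}.
The partition is now stable with 7 blocks: {p3,p10} | {p7} | {p1,p9} | {p2} | {p11} | {p6,p14} | {p12}.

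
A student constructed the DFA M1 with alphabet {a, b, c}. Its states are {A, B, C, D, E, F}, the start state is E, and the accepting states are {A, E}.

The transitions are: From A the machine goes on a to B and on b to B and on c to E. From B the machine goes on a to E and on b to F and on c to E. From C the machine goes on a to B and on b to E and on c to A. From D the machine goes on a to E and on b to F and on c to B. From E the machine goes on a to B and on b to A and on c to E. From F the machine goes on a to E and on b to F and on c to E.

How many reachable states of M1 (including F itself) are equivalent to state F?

States {C,D} cannot be reached from the start state, so discard them.
Start with accepting vs non-accepting: {A,E} | {B,F}.
Refine {A,E} on symbol b: members go to different blocks, giving {A} and {E}.
The partition is now stable with 3 blocks: {A} | {B,F} | {E}.
State F belongs to the block {B,F}, which has 2 states.

2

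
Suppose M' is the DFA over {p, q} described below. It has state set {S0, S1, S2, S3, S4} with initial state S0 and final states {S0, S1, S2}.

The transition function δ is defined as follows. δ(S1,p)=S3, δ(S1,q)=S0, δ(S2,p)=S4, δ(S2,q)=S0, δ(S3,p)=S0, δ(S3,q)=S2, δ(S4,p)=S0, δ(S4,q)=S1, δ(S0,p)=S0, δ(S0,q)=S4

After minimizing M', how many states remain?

3

Every state is reachable, so we keep all 5.
P0 = {S0,S1,S2} | {S3,S4}.
Refine {S0,S1,S2} on symbol p: members go to different blocks, giving {S1,S2} and {S0}.
The partition is now stable with 3 blocks: {S1,S2} | {S3,S4} | {S0}.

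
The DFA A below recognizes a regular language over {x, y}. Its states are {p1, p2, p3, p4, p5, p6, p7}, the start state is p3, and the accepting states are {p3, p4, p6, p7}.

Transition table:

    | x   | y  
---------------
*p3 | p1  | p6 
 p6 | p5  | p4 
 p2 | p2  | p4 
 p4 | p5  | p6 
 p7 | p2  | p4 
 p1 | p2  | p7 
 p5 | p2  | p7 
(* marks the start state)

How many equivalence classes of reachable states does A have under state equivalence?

2

P0 = {p3,p4,p6,p7} | {p1,p2,p5}.
No further refinement is possible. Final partition (2 blocks): {p3,p4,p6,p7} | {p1,p2,p5}.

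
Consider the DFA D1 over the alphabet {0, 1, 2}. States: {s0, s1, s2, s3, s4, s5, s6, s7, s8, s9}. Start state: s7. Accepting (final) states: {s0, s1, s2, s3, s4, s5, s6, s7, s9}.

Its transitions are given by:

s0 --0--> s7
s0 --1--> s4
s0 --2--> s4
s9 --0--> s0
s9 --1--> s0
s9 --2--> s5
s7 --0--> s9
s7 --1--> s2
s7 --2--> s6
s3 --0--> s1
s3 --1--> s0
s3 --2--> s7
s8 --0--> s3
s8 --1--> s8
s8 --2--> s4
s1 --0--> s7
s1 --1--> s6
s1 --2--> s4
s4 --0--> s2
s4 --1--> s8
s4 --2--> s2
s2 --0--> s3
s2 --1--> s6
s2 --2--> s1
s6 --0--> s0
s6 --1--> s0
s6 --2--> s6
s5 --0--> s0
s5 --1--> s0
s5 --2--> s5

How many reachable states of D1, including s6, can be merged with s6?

All states are reachable from the start state.
Initial partition by acceptance: {s0,s1,s2,s3,s4,s5,s6,s7,s9} | {s8}.
Refine {s0,s1,s2,s3,s4,s5,s6,s7,s9} on symbol 1: members go to different blocks, giving {s0,s1,s2,s3,s5,s6,s7,s9} and {s4}.
Refine {s0,s1,s2,s3,s5,s6,s7,s9} on symbol 1: members go to different blocks, giving {s1,s2,s3,s5,s6,s7,s9} and {s0}.
Refine {s1,s2,s3,s5,s6,s7,s9} on symbol 0: members go to different blocks, giving {s1,s2,s3,s7} and {s5,s6,s9}.
Refine {s1,s2,s3,s7} on symbol 0: members go to different blocks, giving {s1,s2,s3} and {s7}.
On input 0, block {s1,s2,s3} splits into {s2,s3} and {s1}.
On input 0, block {s2,s3} splits into {s2} and {s3}.
Stable partition: {s2} | {s8} | {s4} | {s0} | {s5,s6,s9} | {s7} | {s1} | {s3} — 8 equivalence classes.
State s6 belongs to the block {s5,s6,s9}, which has 3 states.

3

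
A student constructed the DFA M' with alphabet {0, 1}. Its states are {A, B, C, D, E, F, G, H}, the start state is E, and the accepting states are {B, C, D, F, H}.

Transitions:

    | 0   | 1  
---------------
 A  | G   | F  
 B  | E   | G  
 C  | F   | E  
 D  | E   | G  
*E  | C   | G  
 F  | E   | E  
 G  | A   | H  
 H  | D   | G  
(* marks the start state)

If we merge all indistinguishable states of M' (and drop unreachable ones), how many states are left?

Reachable states from the start: {A,C,D,E,F,G,H}. Unreachable: {B} — drop them.
Start with accepting vs non-accepting: {C,D,F,H} | {A,E,G}.
On input 0, block {C,D,F,H} splits into {C,H} and {D,F}.
Refine {A,E,G} on symbol 0: members go to different blocks, giving {A,G} and {E}.
Refine {C,H} on symbol 1: members go to different blocks, giving {C} and {H}.
Refine {A,G} on symbol 1: members go to different blocks, giving {A} and {G}.
Refine {D,F} on symbol 1: members go to different blocks, giving {D} and {F}.
The partition is now stable with 7 blocks: {C} | {A} | {D} | {E} | {H} | {G} | {F}.

7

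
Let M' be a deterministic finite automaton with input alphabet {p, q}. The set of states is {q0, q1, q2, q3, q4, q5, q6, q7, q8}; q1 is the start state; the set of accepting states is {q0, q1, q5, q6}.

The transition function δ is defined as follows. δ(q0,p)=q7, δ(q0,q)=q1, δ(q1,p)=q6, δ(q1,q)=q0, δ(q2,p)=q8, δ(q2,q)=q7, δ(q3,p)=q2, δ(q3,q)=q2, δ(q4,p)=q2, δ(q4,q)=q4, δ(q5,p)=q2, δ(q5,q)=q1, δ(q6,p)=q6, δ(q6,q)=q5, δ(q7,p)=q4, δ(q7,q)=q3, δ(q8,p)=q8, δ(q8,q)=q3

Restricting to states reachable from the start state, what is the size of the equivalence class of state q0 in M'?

2

P0 = {q0,q1,q5,q6} | {q2,q3,q4,q7,q8}.
Split {q0,q1,q5,q6} by δ(·,p) → {q0,q5} and {q1,q6}.
No further refinement is possible. Final partition (3 blocks): {q0,q5} | {q2,q3,q4,q7,q8} | {q1,q6}.
The equivalence class containing q0 is {q0,q5}, of size 2.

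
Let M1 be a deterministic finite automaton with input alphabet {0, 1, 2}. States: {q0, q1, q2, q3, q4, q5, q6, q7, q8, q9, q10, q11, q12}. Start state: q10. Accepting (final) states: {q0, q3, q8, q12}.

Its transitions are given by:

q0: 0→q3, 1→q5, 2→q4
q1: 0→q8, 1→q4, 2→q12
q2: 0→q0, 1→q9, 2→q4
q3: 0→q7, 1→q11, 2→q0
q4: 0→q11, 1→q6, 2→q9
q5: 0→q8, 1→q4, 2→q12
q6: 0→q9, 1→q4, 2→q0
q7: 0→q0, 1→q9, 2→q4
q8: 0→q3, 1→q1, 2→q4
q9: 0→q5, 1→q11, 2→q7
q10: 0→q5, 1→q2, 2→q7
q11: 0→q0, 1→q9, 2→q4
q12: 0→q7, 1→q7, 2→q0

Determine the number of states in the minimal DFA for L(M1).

7

P0 = {q0,q3,q8,q12} | {q1,q2,q4,q5,q6,q7,q9,q10,q11}.
Refine {q0,q3,q8,q12} on symbol 0: members go to different blocks, giving {q0,q8} and {q3,q12}.
Refine {q1,q2,q4,q5,q6,q7,q9,q10,q11} on symbol 0: members go to different blocks, giving {q1,q2,q5,q7,q11} and {q4,q6,q9,q10}.
Refine {q1,q2,q5,q7,q11} on symbol 2: members go to different blocks, giving {q2,q7,q11} and {q1,q5}.
Split {q4,q6,q9,q10} by δ(·,0) → {q9,q10} and {q4} and {q6}.
The partition is now stable with 7 blocks: {q0,q8} | {q2,q7,q11} | {q3,q12} | {q9,q10} | {q1,q5} | {q4} | {q6}.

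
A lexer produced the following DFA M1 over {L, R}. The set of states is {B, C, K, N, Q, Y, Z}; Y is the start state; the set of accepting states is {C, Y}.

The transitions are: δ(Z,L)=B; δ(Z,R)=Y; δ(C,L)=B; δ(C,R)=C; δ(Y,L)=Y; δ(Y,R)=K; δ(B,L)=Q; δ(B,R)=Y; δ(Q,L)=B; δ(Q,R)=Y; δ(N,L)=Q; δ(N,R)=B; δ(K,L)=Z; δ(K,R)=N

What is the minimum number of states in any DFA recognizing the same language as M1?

States {C} cannot be reached from the start state, so discard them.
Initial partition by acceptance: {Y} | {B,K,N,Q,Z}.
Refine {B,K,N,Q,Z} on symbol R: members go to different blocks, giving {B,Q,Z} and {K,N}.
Split {K,N} by δ(·,R) → {N} and {K}.
No further refinement is possible. Final partition (4 blocks): {Y} | {B,Q,Z} | {N} | {K}.

4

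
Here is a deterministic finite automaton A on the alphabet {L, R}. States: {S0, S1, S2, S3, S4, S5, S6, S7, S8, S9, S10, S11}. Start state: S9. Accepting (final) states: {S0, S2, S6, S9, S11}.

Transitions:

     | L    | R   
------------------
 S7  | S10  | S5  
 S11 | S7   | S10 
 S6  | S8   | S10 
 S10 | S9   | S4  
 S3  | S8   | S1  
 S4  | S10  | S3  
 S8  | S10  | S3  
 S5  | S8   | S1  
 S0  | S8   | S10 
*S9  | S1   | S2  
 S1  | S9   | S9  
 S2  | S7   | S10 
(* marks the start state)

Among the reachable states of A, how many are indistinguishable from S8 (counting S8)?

Reachable states from the start: {S1,S2,S3,S4,S5,S7,S8,S9,S10}. Unreachable: {S0,S6,S11} — drop them.
Initial partition by acceptance: {S2,S9} | {S1,S3,S4,S5,S7,S8,S10}.
On input R, block {S2,S9} splits into {S2} and {S9}.
Refine {S1,S3,S4,S5,S7,S8,S10} on symbol L: members go to different blocks, giving {S3,S4,S5,S7,S8} and {S1,S10}.
Split {S3,S4,S5,S7,S8} by δ(·,L) → {S4,S7,S8} and {S3,S5}.
Split {S1,S10} by δ(·,R) → {S1} and {S10}.
The partition is now stable with 6 blocks: {S2} | {S4,S7,S8} | {S9} | {S1} | {S3,S5} | {S10}.
The equivalence class containing S8 is {S4,S7,S8}, of size 3.

3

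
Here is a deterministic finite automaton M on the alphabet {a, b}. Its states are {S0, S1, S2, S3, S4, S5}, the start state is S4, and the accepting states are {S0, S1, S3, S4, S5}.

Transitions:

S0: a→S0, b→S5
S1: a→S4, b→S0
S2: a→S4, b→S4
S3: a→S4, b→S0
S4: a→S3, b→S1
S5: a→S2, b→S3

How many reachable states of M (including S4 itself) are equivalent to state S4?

1

All states are reachable from the start state.
P0 = {S0,S1,S3,S4,S5} | {S2}.
Split {S0,S1,S3,S4,S5} by δ(·,a) → {S0,S1,S3,S4} and {S5}.
On input b, block {S0,S1,S3,S4} splits into {S1,S3,S4} and {S0}.
Split {S1,S3,S4} by δ(·,b) → {S1,S3} and {S4}.
Stable partition: {S1,S3} | {S2} | {S5} | {S0} | {S4} — 5 equivalence classes.
The equivalence class containing S4 is {S4}, of size 1.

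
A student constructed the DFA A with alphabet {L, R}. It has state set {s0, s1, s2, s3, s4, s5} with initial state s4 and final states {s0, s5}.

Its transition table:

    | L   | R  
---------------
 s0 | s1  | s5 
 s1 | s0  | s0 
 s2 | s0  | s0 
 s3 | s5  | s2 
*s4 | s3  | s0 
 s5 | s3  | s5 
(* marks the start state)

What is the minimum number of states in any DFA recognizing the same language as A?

5

Start with accepting vs non-accepting: {s0,s5} | {s1,s2,s3,s4}.
On input L, block {s1,s2,s3,s4} splits into {s1,s2,s3} and {s4}.
Refine {s1,s2,s3} on symbol R: members go to different blocks, giving {s1,s2} and {s3}.
Refine {s0,s5} on symbol L: members go to different blocks, giving {s0} and {s5}.
Stable partition: {s0} | {s1,s2} | {s4} | {s3} | {s5} — 5 equivalence classes.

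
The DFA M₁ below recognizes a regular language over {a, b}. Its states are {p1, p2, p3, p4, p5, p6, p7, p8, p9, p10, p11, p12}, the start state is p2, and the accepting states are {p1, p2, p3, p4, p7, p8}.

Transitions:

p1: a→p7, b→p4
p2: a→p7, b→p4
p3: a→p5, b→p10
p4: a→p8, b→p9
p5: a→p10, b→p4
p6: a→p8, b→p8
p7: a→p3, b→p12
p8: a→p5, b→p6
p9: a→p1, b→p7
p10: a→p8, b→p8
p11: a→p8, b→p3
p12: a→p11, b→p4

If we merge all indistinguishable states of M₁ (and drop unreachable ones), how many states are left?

Initial partition by acceptance: {p1,p2,p3,p4,p7,p8} | {p5,p6,p9,p10,p11,p12}.
Split {p1,p2,p3,p4,p7,p8} by δ(·,a) → {p1,p2,p4,p7} and {p3,p8}.
Refine {p1,p2,p4,p7} on symbol a: members go to different blocks, giving {p1,p2} and {p4,p7}.
Split {p5,p6,p9,p10,p11,p12} by δ(·,a) → {p6,p10,p11} and {p5,p12} and {p9}.
Split {p4,p7} by δ(·,b) → {p4} and {p7}.
The partition is now stable with 7 blocks: {p1,p2} | {p6,p10,p11} | {p3,p8} | {p4} | {p5,p12} | {p9} | {p7}.

7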